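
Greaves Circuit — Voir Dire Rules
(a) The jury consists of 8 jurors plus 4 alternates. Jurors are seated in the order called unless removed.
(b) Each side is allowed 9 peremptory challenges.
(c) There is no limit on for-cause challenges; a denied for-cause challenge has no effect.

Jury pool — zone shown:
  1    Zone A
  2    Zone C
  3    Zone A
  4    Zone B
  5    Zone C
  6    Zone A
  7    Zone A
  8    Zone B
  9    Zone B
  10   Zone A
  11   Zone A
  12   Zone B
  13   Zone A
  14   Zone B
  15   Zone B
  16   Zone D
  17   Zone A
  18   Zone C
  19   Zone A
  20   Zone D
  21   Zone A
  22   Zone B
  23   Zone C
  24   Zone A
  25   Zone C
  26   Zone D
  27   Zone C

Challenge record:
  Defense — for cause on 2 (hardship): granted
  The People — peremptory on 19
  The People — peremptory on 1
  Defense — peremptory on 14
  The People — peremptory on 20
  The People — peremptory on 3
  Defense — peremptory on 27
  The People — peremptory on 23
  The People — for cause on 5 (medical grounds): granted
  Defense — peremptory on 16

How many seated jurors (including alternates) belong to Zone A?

Removed: #1, #2, #3, #5, #14, #16, #19, #20, #23, #27.
Seated (12 incl. alternates): #4, #6, #7, #8, #9, #10, #11, #12, #13, #15, #17, #18.
Of those, in Zone A: #6, #7, #10, #11, #13, #17 → 6.

6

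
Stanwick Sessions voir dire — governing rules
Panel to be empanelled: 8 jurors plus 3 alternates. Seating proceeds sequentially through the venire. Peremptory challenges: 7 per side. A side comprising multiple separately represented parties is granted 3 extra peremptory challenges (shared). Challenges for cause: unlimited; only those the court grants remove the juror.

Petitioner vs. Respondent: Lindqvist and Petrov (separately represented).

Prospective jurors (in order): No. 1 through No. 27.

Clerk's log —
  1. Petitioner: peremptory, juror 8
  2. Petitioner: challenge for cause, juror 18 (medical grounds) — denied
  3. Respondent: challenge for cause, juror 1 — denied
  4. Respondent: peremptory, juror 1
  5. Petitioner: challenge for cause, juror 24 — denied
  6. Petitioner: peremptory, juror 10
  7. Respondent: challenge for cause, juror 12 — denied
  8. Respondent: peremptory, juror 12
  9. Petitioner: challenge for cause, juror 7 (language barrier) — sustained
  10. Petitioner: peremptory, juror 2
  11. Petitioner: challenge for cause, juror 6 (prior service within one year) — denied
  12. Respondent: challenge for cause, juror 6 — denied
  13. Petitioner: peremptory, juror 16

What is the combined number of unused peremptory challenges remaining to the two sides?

11

Petitioner allotment: 7. Respondent allotment: 7 base + 3 multi-party = 10.
Petitioner peremptories used: #8, #10, #2, #16 — 4 (for-cause on #18, #24, #7, #6 don't count).
Respondent peremptories used: #1, #12 — 2 (for-cause on #1, #12, #6 don't count).
Remaining: (7 − 4) + (10 − 2) = 11.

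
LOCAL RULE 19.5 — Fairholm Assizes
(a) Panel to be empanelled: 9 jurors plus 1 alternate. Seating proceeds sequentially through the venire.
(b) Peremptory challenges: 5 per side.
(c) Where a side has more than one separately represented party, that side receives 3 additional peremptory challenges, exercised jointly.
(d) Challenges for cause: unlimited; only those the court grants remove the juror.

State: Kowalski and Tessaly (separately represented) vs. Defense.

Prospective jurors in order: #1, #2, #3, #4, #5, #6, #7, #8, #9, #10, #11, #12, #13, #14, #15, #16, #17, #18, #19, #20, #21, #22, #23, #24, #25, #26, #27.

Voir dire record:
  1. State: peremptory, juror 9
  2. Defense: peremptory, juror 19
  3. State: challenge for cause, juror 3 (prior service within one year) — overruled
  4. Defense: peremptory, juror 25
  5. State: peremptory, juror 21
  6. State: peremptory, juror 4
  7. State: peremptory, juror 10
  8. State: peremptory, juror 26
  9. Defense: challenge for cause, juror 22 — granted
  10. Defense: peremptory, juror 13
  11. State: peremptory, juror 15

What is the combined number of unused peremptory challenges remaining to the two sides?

4

State allotment: 5 base + 3 multi-party = 8. Defense allotment: 5.
State peremptories used: #9, #21, #4, #10, #26, #15 — 6 (the for-cause on #3 doesn't count).
Defense peremptories used: #19, #25, #13 — 3 (the for-cause on #22 doesn't count).
Remaining: (8 − 6) + (5 − 3) = 4.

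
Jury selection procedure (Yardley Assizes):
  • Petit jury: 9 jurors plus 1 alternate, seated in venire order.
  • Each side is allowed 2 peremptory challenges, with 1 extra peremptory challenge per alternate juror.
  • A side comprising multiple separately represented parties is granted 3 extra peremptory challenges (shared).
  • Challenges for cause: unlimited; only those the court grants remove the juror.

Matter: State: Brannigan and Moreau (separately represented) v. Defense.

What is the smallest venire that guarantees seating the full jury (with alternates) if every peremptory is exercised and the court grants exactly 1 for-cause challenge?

Seats to fill: 9 + 1 alternates = 10.
Peremptories — State: 2 + 1×1 + 3 = 6; Defense: 2 + 1×1 = 3; total 9.
For-cause removals: 1.
Minimum venire: 10 + 9 + 1 = 20.

20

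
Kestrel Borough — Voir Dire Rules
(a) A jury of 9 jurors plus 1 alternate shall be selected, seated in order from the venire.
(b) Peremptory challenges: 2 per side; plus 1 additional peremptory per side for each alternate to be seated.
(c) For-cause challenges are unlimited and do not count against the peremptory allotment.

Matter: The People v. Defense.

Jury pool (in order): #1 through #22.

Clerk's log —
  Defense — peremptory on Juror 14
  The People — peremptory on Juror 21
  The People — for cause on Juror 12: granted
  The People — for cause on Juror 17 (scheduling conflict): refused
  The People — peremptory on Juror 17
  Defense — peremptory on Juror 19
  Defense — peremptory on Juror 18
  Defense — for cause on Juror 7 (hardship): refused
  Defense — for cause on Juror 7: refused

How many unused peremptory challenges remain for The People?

The People allotment: 2 base + 1 × 1 alternate = 3.
The People peremptories used: #21, #17 — 2 (for-cause on #12, #17 don't count).
Remaining: 3 − 2 = 1.

1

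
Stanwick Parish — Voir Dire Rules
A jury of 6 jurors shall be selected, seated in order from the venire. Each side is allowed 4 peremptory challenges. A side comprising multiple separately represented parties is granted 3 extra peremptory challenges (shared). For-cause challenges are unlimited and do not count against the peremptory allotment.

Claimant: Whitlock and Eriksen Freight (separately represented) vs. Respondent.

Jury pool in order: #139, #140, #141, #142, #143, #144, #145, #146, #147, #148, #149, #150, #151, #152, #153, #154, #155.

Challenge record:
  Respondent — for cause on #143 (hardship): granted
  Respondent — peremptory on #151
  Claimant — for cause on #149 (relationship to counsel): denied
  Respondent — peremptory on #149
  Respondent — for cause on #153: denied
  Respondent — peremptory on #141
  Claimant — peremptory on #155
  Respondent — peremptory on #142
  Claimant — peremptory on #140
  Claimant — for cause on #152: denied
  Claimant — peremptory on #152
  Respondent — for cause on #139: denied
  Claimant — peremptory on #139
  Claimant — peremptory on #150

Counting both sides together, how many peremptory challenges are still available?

Claimant allotment: 4 base + 3 multi-party = 7. Respondent allotment: 4.
Claimant peremptories used: #155, #140, #152, #139, #150 — 5 (for-cause on #149, #152 don't count).
Respondent peremptories used: #151, #149, #141, #142 — 4 (for-cause on #143, #153, #139 don't count).
Remaining: (7 − 5) + (4 − 4) = 2.

2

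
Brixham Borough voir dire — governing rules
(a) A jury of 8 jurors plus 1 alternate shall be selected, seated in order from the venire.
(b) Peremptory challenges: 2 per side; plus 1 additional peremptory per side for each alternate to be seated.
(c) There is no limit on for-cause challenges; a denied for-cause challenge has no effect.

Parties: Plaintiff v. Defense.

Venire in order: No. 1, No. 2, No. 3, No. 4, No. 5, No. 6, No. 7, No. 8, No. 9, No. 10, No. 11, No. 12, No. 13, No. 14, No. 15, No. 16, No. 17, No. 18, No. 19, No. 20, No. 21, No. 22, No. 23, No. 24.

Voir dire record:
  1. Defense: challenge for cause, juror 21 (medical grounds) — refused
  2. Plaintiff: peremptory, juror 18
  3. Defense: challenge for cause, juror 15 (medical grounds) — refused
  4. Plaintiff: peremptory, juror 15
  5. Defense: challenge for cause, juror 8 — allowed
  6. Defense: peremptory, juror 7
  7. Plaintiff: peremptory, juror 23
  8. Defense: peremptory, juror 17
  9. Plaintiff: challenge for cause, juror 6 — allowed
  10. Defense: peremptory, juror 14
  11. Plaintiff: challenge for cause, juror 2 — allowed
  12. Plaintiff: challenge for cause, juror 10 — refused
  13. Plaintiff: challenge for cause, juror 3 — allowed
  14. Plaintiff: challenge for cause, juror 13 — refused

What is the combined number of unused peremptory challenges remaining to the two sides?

Plaintiff allotment: 2 base + 1 × 1 alternate = 3. Defense allotment: 2 base + 1 × 1 alternate = 3.
Plaintiff peremptories used: #18, #15, #23 — 3 (for-cause on #6, #2, #10, #3, #13 don't count).
Defense peremptories used: #7, #17, #14 — 3 (for-cause on #21, #15, #8 don't count).
Remaining: (3 − 3) + (3 − 3) = 0.

0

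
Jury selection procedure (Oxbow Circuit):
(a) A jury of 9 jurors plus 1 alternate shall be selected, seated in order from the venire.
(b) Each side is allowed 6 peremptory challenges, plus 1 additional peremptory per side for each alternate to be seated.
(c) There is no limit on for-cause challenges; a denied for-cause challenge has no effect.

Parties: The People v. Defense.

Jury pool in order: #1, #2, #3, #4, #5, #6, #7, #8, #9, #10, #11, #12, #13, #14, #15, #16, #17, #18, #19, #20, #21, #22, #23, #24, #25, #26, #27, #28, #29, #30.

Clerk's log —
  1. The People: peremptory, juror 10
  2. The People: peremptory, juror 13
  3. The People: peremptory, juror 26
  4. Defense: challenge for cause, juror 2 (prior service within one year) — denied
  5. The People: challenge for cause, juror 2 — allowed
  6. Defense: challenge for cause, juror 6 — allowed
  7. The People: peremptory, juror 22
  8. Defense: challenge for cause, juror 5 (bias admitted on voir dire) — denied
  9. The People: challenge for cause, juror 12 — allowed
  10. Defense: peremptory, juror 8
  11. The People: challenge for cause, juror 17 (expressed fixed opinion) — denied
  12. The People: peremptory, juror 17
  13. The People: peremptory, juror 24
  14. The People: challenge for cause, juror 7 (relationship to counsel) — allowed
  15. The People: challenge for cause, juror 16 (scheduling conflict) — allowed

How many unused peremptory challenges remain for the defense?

Defense allotment: 6 base + 1 × 1 alternate = 7.
Defense peremptories used: #8 — 1 (for-cause on #2, #6, #5 don't count).
Remaining: 7 − 1 = 6.

6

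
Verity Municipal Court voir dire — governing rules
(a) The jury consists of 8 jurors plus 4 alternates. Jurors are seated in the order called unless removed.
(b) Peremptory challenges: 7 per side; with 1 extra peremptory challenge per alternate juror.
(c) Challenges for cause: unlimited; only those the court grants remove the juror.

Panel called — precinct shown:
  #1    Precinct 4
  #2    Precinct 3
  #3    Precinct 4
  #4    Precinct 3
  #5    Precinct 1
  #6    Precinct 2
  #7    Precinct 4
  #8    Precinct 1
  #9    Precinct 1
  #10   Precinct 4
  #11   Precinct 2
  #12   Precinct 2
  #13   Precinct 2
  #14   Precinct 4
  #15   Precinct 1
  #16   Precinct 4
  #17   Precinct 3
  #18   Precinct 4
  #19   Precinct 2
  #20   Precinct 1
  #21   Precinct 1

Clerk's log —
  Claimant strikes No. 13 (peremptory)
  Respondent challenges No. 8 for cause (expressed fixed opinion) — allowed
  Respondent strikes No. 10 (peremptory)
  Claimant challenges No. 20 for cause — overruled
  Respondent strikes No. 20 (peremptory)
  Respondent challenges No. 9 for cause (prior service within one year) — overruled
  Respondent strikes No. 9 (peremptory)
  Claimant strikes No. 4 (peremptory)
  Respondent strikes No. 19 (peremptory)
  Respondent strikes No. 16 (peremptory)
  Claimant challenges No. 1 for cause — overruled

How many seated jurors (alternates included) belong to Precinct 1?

2

Removed: #4, #8, #9, #10, #13, #16, #19, #20.
Seated (12 incl. alternates): #1, #2, #3, #5, #6, #7, #11, #12, #14, #15, #17, #18.
Of those, in Precinct 1: #5, #15 → 2.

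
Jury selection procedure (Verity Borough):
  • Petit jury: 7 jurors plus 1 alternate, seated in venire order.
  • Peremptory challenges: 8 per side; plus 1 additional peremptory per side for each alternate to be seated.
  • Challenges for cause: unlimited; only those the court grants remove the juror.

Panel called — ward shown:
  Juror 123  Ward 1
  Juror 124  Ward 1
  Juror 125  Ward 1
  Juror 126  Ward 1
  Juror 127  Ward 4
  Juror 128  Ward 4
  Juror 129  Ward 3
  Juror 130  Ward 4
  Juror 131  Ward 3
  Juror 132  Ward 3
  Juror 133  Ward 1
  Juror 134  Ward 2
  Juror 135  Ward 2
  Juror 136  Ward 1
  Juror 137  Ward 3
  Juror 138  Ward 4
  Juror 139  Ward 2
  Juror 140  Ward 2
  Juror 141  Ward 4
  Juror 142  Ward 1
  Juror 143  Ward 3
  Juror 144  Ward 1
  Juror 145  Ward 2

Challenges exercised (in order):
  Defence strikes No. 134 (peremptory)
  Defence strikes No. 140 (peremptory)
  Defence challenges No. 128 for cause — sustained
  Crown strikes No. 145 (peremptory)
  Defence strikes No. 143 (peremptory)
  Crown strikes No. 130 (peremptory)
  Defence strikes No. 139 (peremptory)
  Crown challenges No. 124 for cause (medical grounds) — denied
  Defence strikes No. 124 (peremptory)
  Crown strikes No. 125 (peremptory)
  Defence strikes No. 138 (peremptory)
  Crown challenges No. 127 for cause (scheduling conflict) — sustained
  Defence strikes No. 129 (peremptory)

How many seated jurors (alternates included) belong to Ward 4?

Removed: #124, #125, #127, #128, #129, #130, #134, #138, #139, #140, #143, #145.
Seated (8 incl. alternates): #123, #126, #131, #132, #133, #135, #136, #137.
None of those are in Ward 4 → 0.

0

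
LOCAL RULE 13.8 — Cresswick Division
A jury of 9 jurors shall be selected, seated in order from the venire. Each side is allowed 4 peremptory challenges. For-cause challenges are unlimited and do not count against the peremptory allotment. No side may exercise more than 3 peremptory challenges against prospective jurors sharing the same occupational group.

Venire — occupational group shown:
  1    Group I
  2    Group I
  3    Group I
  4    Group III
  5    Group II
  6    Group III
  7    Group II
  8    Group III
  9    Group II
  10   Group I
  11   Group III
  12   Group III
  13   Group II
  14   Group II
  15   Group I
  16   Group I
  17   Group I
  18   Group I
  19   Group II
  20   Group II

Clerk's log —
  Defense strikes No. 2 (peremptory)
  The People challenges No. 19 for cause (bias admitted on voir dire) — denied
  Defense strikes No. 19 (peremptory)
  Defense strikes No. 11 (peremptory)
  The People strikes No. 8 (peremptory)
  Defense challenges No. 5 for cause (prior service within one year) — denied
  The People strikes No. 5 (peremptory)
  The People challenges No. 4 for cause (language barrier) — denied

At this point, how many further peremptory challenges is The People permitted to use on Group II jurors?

2

The People peremptories so far: #8, #5 — 2 of 4 used, 2 left overall.
Against Group II: #5 — 1 used; per-group cap 3 leaves 2.
Binding limit: min(2, 2) = 2.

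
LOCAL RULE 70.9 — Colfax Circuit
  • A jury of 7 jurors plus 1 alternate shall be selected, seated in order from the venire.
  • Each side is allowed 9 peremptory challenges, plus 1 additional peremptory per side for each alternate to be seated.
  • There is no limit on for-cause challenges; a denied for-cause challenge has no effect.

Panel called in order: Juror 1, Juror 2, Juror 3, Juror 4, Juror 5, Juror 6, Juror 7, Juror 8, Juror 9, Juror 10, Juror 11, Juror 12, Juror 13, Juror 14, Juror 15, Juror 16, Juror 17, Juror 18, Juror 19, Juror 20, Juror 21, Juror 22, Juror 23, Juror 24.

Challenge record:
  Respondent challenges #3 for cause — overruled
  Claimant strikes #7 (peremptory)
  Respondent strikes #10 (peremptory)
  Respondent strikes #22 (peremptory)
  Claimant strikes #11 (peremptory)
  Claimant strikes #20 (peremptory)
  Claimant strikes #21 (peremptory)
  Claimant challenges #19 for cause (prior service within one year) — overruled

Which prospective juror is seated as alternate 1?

Removed: #7, #10, #11, #20, #21, #22. (#3, #19 stay — for-cause denied.)
Seating in order: seats 1–7 → #1, #2, #3, #4, #5, #6, #8; alternates → #9.
So alternate 1 is #9.

9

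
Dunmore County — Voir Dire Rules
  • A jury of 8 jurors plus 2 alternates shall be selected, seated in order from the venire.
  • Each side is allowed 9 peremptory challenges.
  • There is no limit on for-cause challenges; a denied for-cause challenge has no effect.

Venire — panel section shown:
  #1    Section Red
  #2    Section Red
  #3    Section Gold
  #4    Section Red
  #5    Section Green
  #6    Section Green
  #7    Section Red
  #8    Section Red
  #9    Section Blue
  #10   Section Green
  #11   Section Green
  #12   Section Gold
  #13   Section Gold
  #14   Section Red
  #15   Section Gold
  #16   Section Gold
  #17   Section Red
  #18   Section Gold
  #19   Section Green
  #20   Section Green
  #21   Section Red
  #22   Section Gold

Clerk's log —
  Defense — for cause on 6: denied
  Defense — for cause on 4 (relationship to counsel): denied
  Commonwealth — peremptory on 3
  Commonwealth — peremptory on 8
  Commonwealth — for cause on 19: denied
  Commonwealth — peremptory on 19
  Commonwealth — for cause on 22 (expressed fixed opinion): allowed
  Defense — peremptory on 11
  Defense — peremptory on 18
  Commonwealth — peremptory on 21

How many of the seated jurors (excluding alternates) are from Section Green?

3

Removed: #3, #8, #11, #18, #19, #21, #22.
Seated jurors 1–8: #1, #2, #4, #5, #6, #7, #9, #10 (alternates #12, #13 not counted).
Of those, in Section Green: #5, #6, #10 → 3.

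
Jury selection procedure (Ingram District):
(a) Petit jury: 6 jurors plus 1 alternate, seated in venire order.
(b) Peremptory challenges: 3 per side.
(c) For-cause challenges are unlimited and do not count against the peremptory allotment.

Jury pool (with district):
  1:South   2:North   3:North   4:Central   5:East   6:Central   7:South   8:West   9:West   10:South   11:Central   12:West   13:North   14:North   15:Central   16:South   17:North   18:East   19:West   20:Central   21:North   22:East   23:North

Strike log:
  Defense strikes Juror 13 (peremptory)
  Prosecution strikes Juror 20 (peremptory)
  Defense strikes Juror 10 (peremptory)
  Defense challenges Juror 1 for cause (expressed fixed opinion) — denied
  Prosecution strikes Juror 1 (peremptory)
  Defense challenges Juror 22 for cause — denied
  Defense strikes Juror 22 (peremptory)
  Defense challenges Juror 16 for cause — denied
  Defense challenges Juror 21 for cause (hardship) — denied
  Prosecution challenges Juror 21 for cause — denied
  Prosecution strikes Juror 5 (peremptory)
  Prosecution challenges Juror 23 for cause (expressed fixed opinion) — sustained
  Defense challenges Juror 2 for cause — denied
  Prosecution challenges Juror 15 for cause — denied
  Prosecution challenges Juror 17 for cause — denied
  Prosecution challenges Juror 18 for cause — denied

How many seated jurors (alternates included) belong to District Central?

Removed: #1, #5, #10, #13, #20, #22, #23.
Seated (7 incl. alternates): #2, #3, #4, #6, #7, #8, #9.
Of those, in District Central: #4, #6 → 2.

2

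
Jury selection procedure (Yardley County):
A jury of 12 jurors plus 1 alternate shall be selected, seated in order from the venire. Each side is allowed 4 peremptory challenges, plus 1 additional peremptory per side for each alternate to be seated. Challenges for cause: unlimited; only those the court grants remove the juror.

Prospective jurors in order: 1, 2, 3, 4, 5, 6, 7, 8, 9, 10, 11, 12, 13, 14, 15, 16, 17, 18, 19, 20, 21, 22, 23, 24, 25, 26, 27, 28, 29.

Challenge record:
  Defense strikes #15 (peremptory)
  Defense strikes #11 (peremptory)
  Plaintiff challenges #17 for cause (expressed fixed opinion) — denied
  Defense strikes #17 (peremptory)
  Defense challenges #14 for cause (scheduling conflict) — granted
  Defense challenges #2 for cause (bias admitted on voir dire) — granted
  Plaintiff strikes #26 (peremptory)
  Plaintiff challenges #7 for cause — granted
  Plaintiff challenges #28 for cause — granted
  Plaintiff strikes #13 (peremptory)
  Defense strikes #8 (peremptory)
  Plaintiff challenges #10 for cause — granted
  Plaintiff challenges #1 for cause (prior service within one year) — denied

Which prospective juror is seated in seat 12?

21

Removed: #2, #7, #8, #10, #11, #13, #14, #15, #17, #26, #28. (#1 stays — for-cause denied.)
Seating in order: seats 1–12 → #1, #3, #4, #5, #6, #9, #12, #16, #18, #19, #20, #21; alternates → #22.
So seat 12 is #21.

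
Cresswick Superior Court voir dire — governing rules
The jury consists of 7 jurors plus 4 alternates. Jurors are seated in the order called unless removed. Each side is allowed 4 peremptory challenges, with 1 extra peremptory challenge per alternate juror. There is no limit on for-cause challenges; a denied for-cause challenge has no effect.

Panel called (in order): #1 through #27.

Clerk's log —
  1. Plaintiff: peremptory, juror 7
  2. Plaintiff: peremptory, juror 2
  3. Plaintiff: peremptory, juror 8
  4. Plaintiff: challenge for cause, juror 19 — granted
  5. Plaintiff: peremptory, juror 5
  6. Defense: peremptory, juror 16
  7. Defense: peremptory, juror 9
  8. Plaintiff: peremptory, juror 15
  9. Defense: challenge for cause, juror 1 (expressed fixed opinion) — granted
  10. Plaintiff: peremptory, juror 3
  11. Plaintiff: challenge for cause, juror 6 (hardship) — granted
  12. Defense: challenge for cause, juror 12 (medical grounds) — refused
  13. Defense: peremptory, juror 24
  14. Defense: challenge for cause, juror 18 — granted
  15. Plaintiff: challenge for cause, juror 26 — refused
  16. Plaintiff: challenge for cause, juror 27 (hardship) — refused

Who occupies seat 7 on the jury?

17

Removed: #1, #2, #3, #5, #6, #7, #8, #9, #15, #16, #18, #19, #24. (#12, #26, #27 stay — for-cause denied.)
Seating in order: seats 1–7 → #4, #10, #11, #12, #13, #14, #17; alternates → #20, #21, #22, #23.
So seat 7 is #17.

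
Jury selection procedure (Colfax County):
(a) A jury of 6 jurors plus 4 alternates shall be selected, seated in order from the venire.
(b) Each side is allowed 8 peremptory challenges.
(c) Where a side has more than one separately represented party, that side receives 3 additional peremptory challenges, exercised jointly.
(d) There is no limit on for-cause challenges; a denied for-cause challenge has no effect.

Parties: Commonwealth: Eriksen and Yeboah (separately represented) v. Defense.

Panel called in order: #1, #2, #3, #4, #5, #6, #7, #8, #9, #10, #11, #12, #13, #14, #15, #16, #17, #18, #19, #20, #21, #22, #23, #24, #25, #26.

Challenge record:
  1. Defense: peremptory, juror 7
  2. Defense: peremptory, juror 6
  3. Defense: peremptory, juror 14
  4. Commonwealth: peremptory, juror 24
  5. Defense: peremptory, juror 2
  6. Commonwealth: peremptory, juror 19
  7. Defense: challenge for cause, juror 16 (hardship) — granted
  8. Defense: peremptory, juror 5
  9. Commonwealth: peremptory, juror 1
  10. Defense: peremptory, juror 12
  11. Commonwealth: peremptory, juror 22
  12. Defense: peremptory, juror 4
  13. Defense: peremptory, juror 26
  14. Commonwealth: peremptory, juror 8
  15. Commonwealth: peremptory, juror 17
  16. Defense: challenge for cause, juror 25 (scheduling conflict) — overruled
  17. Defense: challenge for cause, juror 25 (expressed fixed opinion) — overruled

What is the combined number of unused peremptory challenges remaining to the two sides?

5

Commonwealth allotment: 8 base + 3 multi-party = 11. Defense allotment: 8.
Commonwealth peremptories used: #24, #19, #1, #22, #8, #17 — 6.
Defense peremptories used: #7, #6, #14, #2, #5, #12, #4, #26 — 8 (for-cause on #16, #25, #25 don't count).
Remaining: (11 − 6) + (8 − 8) = 5.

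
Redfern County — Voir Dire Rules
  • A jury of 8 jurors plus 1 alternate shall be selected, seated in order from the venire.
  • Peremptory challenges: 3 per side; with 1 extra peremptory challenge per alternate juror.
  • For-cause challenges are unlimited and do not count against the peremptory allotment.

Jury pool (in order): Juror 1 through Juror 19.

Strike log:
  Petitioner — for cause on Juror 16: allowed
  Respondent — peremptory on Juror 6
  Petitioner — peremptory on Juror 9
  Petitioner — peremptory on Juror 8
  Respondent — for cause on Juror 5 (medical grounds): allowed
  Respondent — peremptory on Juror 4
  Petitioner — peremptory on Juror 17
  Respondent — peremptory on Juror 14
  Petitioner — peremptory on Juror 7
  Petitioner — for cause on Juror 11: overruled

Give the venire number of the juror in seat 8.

15

Removed: #4, #5, #6, #7, #8, #9, #14, #16, #17. (#11 stays — for-cause denied.)
Seating in order: seats 1–8 → #1, #2, #3, #10, #11, #12, #13, #15; alternates → #18.
So seat 8 is #15.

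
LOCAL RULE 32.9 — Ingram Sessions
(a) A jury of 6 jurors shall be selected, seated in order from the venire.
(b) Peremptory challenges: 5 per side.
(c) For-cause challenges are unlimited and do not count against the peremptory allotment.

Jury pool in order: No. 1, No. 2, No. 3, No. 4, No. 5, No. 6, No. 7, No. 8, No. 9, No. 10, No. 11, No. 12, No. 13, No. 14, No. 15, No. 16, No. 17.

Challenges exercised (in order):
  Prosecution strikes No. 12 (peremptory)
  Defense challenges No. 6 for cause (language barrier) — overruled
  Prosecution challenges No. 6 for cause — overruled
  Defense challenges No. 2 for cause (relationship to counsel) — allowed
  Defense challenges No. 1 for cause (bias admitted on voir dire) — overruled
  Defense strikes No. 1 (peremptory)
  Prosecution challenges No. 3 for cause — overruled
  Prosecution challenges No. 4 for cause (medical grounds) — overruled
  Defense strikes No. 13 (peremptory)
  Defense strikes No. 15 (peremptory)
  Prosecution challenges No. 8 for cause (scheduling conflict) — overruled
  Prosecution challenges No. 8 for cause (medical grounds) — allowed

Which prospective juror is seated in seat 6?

9

Removed: #1, #2, #8, #12, #13, #15. (#3, #4, #6 stay — for-cause denied.)
Seating in order: seats 1–6 → #3, #4, #5, #6, #7, #9.
So seat 6 is #9.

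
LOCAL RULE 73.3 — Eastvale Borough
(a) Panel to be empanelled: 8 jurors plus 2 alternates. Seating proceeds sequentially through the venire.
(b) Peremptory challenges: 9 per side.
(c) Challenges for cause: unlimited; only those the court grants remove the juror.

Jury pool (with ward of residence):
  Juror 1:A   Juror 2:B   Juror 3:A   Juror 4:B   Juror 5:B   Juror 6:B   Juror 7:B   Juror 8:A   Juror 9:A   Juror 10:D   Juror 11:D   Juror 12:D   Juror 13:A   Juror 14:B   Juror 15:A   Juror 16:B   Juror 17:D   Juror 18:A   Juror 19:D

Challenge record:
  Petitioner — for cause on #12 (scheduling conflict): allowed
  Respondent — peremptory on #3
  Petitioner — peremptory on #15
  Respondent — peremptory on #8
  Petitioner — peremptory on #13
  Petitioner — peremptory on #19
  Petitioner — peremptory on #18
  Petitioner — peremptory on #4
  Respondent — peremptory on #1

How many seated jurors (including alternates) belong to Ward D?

Removed: #1, #3, #4, #8, #12, #13, #15, #18, #19.
Seated (10 incl. alternates): #2, #5, #6, #7, #9, #10, #11, #14, #16, #17.
Of those, in Ward D: #10, #11, #17 → 3.

3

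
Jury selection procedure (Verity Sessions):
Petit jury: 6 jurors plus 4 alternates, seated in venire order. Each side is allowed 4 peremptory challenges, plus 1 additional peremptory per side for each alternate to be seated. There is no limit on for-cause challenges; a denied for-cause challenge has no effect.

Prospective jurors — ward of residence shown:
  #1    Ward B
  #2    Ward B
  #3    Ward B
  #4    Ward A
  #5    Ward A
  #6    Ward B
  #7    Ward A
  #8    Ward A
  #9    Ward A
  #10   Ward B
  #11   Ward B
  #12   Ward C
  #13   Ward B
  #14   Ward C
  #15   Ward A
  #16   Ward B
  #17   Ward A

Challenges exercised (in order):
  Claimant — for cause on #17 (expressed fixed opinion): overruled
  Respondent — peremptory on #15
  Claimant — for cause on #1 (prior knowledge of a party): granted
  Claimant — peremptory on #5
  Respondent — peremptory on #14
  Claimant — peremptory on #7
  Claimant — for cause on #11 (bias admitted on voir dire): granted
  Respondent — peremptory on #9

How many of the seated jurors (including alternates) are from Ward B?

6

Removed: #1, #5, #7, #9, #11, #14, #15.
Seated (10 incl. alternates): #2, #3, #4, #6, #8, #10, #12, #13, #16, #17.
Of those, in Ward B: #2, #3, #6, #10, #13, #16 → 6.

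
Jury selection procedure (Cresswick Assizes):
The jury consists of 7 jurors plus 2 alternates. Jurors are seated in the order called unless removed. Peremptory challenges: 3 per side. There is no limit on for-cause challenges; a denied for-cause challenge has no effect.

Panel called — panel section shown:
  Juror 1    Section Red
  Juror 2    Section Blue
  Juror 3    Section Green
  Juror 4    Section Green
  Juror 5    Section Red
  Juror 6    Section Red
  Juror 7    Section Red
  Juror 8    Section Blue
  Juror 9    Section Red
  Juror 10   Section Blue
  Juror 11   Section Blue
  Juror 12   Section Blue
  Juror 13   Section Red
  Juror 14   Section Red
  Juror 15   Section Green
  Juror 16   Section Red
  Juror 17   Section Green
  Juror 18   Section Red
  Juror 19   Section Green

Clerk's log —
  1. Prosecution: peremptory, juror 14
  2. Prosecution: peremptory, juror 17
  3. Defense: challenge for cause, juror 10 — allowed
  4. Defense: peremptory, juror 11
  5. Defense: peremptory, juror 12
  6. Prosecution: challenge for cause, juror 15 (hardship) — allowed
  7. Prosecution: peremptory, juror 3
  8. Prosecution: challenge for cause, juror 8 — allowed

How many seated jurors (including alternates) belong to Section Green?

Removed: #3, #8, #10, #11, #12, #14, #15, #17.
Seated (9 incl. alternates): #1, #2, #4, #5, #6, #7, #9, #13, #16.
Of those, in Section Green: #4 → 1.

1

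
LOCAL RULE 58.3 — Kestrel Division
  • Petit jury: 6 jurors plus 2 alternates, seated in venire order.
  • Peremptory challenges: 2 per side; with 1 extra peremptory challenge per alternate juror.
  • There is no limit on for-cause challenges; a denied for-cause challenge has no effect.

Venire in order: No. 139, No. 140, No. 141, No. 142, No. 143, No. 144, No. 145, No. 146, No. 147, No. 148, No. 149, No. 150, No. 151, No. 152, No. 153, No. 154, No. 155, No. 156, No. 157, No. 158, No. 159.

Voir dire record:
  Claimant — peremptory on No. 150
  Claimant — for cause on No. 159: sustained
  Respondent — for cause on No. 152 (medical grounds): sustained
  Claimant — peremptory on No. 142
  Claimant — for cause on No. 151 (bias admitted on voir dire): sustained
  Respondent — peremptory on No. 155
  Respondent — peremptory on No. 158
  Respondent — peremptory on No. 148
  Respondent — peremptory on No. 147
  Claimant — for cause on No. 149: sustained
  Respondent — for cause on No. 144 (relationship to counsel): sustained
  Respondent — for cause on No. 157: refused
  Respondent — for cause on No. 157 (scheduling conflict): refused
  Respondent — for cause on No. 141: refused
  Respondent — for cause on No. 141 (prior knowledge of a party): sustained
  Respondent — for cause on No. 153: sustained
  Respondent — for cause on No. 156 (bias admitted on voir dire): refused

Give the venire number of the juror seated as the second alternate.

Removed: #141, #142, #144, #147, #148, #149, #150, #151, #152, #153, #155, #158, #159. (#156, #157 stay — for-cause denied.)
Filling seats in venire order through position 8: #139, #140, #143, #145, #146, #154, #156, #157.
So alternate 2 is #157.

157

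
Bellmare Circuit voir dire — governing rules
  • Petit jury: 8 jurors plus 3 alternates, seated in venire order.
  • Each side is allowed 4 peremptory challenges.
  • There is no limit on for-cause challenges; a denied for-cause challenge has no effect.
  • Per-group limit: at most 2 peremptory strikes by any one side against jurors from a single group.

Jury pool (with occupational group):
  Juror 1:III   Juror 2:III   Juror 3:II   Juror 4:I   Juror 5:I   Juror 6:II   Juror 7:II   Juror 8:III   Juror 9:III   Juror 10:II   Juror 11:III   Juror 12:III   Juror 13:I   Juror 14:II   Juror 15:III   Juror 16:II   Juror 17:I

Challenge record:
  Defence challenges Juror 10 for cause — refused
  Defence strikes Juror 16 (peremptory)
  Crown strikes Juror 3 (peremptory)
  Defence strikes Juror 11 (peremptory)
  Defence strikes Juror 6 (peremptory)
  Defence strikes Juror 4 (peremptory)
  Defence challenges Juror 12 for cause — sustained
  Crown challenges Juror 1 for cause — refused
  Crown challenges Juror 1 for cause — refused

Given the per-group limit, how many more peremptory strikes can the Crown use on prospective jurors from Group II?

Crown peremptories so far: #3 — 1 of 4 used, 3 left overall.
Against Group II: #3 — 1 used; per-group cap 2 leaves 1.
Binding limit: min(3, 1) = 1.

1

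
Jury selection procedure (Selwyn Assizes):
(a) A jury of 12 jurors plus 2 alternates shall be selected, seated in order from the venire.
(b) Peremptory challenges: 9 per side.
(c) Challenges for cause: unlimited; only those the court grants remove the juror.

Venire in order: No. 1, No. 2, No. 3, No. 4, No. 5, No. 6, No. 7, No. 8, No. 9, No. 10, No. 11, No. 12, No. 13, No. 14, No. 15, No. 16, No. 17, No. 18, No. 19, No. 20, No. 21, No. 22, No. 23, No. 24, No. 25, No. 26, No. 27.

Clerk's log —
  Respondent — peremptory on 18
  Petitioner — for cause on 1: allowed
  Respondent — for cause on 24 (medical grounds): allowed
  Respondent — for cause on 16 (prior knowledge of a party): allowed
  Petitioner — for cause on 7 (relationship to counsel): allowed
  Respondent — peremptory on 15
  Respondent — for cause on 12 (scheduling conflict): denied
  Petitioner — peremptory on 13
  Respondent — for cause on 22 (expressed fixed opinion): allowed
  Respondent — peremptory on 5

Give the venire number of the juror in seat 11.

17

Removed: #1, #5, #7, #13, #15, #16, #18, #22, #24. (#12 stays — for-cause denied.)
Seating in order: seats 1–12 → #2, #3, #4, #6, #8, #9, #10, #11, #12, #14, #17, #19; alternates → #20, #21.
So seat 11 is #17.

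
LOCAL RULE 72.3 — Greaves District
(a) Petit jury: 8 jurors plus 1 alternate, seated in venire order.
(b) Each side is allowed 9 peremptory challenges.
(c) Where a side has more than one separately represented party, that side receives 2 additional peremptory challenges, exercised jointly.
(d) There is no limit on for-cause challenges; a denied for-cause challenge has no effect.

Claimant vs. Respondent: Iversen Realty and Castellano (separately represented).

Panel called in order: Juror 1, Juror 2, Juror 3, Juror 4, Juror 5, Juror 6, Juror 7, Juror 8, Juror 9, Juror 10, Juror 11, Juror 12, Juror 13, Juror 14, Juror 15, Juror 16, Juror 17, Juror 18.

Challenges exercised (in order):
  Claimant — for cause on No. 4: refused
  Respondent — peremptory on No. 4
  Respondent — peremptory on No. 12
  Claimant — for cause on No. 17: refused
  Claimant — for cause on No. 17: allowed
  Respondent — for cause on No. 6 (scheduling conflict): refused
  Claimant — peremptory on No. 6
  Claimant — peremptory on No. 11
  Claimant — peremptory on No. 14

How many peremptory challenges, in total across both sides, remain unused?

15

Claimant allotment: 9. Respondent allotment: 9 base + 2 multi-party = 11.
Claimant peremptories used: #6, #11, #14 — 3 (for-cause on #4, #17, #17 don't count).
Respondent peremptories used: #4, #12 — 2 (the for-cause on #6 doesn't count).
Remaining: (9 − 3) + (11 − 2) = 15.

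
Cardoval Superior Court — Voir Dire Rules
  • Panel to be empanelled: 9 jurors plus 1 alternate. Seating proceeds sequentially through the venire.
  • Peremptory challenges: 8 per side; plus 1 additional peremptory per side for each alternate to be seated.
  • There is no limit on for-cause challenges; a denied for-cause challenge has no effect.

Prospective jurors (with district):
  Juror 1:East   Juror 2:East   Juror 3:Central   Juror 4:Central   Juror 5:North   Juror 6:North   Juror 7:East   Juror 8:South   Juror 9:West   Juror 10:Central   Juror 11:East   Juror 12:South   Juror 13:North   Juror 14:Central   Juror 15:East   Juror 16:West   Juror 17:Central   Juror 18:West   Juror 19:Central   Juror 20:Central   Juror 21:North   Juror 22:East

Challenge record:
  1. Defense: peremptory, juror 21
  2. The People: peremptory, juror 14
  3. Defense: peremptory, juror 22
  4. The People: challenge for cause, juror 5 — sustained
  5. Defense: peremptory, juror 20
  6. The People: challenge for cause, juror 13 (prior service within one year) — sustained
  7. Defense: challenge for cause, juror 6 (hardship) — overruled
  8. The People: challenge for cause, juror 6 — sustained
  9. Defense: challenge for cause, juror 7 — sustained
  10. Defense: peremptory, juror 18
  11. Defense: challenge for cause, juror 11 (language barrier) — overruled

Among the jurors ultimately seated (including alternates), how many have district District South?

Removed: #5, #6, #7, #13, #14, #18, #20, #21, #22.
Seated (10 incl. alternates): #1, #2, #3, #4, #8, #9, #10, #11, #12, #15.
Of those, in District South: #8, #12 → 2.

2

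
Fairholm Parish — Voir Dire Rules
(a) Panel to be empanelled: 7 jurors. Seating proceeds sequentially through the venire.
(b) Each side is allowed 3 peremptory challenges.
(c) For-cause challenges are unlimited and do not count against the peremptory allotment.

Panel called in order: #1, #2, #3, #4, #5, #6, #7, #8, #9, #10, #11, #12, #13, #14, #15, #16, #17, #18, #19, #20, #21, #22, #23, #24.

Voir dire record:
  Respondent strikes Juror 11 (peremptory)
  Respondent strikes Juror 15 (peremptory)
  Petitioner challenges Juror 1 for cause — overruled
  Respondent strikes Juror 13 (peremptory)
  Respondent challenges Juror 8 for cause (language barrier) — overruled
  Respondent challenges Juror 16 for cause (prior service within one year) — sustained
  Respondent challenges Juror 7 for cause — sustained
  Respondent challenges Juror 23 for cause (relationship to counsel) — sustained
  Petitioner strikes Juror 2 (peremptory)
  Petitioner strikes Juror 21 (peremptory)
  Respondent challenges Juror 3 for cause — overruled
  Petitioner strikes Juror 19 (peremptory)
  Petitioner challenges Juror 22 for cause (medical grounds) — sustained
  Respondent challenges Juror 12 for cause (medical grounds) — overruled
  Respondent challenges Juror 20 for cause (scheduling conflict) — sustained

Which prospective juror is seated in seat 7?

Removed: #2, #7, #11, #13, #15, #16, #19, #20, #21, #22, #23. (#1, #3, #8, #12 stay — for-cause denied.)
Seating in order: seats 1–7 → #1, #3, #4, #5, #6, #8, #9.
So seat 7 is #9.

9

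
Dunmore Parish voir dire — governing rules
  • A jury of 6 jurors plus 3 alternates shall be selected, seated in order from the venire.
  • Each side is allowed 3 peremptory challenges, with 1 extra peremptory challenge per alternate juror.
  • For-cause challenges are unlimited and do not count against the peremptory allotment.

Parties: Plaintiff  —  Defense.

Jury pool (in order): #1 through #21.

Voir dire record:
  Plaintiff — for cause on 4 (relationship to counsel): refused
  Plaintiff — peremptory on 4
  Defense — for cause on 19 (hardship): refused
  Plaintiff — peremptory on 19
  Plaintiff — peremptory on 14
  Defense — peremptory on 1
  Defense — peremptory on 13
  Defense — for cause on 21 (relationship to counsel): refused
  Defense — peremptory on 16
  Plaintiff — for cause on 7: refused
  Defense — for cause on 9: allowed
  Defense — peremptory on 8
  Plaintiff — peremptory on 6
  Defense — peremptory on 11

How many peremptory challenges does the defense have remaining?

1

Defense allotment: 3 base + 1 × 3 alternates = 6.
Defense peremptories used: #1, #13, #16, #8, #11 — 5 (for-cause on #19, #21, #9 don't count).
Remaining: 6 − 5 = 1.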